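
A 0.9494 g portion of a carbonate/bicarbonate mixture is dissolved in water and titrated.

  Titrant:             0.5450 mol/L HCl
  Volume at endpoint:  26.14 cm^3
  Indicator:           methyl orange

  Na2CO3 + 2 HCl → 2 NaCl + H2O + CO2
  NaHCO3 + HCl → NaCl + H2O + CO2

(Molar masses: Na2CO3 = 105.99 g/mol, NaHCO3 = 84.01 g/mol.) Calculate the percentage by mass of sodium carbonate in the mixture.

n(HCl) = 0.02614 × 0.5450 = 0.01425 mol
Let x = n(Na2CO3), y = n(NaHCO3).
Titrant: 2x + 1y = 0.01425;  mass: 105.99x + 84.01y = 0.9494
Solving, x = 3.989 × 10^-3 mol, y = 6.268 × 10^-3 mol
mass of Na2CO3 = 3.989 × 10^-3 × 105.99 = 0.4228 g
% Na2CO3 = 0.4228 / 0.9494 × 100 = 44.53 %

44.53 %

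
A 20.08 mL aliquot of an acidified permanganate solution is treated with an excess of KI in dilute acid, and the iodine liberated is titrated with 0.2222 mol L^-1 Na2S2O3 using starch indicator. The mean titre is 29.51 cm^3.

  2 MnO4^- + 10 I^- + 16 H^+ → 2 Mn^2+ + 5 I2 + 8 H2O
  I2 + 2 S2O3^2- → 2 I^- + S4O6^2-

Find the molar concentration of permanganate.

n(S2O3^2-) = 0.02951 × 0.2222 = 6.557 × 10^-3 mol
n(I2) = n(S2O3^2-)/2 = 3.279 × 10^-3 mol
From the 2:5 ratio, n(MnO4^-) in the aliquot = 2/5 × 3.279 × 10^-3 = 1.311 × 10^-3 mol
[MnO4^-] = 1.311 × 10^-3 / 0.02008 = 0.06531 mol/L

0.06531 mol/L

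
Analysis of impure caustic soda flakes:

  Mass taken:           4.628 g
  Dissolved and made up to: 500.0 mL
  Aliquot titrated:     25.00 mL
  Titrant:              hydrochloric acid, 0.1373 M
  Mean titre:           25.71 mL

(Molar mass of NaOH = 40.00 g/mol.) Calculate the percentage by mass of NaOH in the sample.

61.02 %

NaOH + HCl → NaCl + H2O
n(HCl) per titration = 0.02571 × 0.1373 = 3.530 × 10^-3 mol
n(NaOH) in each aliquot = 3.530 × 10^-3 mol (1:1 ratio)
n(NaOH) in the whole flask = 3.530 × 10^-3 × 500.0/25.00 = 0.07060 mol
mass of NaOH = 0.07060 × 40.00 = 2.824 g
% NaOH = 2.824 / 4.628 × 100 = 61.02 %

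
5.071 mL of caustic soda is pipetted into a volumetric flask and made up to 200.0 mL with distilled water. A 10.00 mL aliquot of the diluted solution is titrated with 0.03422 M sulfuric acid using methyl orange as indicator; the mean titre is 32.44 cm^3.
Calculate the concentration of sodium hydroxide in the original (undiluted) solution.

2 NaOH + H2SO4 → Na2SO4 + 2 H2O
n(H2SO4) = 0.03244 × 0.03422 = 1.110 × 10^-3 mol
From the 2:1 ratio, n(NaOH) in the aliquot = 2/1 × 1.110 × 10^-3 = 2.220 × 10^-3 mol
[NaOH]_dilute = 2.220 × 10^-3 / 0.01000 = 0.2220 mol/L
Dilution factor = 200.0 / 5.071 = 39.44
[NaOH]_stock = 0.2220 × 39.44 = 8.756 mol/L

8.756 M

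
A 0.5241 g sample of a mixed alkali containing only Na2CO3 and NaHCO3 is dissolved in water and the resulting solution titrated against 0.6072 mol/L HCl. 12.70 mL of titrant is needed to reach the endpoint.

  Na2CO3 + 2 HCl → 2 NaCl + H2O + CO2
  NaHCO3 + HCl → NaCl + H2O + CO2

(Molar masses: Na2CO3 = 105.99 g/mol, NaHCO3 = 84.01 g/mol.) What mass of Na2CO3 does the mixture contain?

n(HCl) = 0.01270 × 0.6072 = 7.711 × 10^-3 mol
Let x = n(Na2CO3), y = n(NaHCO3).
Titrant: 2x + 1y = 7.711 × 10^-3;  mass: 105.99x + 84.01y = 0.5241
Solving, x = 1.995 × 10^-3 mol, y = 3.722 × 10^-3 mol
mass of Na2CO3 = 1.995 × 10^-3 × 105.99 = 0.2114 g

0.2114 g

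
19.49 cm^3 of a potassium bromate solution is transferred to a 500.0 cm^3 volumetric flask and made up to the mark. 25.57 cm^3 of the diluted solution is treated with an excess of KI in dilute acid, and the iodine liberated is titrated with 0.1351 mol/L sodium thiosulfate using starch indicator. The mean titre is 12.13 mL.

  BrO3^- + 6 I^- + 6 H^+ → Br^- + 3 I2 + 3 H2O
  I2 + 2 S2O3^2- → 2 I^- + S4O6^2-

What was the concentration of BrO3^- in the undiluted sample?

0.2740 mol/L

n(S2O3^2-) = 0.01213 × 0.1351 = 1.639 × 10^-3 mol
n(I2) = n(S2O3^2-)/2 = 8.194 × 10^-4 mol
From the 1:3 ratio, n(BrO3^-) in the aliquot = 1/3 × 8.194 × 10^-4 = 2.731 × 10^-4 mol
[BrO3^-]_dilute = 2.731 × 10^-4 / 0.02557 = 0.01068 mol/L
[BrO3^-]_original = 0.01068 × 500.0/19.49 = 0.2740 mol/L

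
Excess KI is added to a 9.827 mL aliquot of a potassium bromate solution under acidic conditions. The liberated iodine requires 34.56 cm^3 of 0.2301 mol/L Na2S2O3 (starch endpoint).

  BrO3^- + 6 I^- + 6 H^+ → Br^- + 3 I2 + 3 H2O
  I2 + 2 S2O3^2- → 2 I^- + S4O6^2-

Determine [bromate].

n(S2O3^2-) = 0.03456 × 0.2301 = 7.952 × 10^-3 mol
n(I2) = n(S2O3^2-)/2 = 3.976 × 10^-3 mol
From the 1:3 ratio, n(BrO3^-) in the aliquot = 1/3 × 3.976 × 10^-3 = 1.325 × 10^-3 mol
[BrO3^-] = 1.325 × 10^-3 / 0.009827 = 0.1349 mol/L

0.1349 mol/L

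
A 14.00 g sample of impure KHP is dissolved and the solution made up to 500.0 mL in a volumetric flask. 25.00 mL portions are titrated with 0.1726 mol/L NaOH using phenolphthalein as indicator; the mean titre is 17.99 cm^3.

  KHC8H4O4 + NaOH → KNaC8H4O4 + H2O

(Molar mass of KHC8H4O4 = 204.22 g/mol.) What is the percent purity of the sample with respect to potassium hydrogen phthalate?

n(NaOH) per titration = 0.01799 × 0.1726 = 3.105 × 10^-3 mol
n(KHC8H4O4) in each aliquot = 3.105 × 10^-3 mol (1:1 ratio)
n(KHC8H4O4) in the whole flask = 3.105 × 10^-3 × 500.0/25.00 = 0.06210 mol
mass of KHC8H4O4 = 0.06210 × 204.22 = 12.68 g
% KHC8H4O4 = 12.68 / 14.00 × 100 = 90.59 %

90.59 %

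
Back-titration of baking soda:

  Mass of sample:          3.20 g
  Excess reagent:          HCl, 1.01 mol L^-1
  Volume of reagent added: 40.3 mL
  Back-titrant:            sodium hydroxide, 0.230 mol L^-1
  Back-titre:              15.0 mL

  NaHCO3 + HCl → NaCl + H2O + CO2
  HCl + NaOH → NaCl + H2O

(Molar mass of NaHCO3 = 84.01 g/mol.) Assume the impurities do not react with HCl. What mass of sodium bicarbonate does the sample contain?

3.13 g

n(HCl) added = 0.0403 × 1.01 = 0.0407 mol
n(NaOH) used in back-titration = 0.0150 × 0.230 = 3.45 × 10^-3 mol
n(HCl) left over = 3.45 × 10^-3 mol (1:1 ratio)
n(HCl) consumed by analyte = 0.0407 − 3.45 × 10^-3 = 0.0373 mol
n(NaHCO3) = 0.0373 mol (1:1 ratio)
mass of NaHCO3 = 0.0373 × 84.01 = 3.13 g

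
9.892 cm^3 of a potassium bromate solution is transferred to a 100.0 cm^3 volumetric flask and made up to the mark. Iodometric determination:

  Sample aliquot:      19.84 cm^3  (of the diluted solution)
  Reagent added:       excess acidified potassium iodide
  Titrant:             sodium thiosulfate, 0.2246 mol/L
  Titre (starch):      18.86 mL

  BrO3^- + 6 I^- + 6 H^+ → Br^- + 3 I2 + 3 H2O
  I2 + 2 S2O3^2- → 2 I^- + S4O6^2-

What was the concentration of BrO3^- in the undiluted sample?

0.3597 mol/L

n(S2O3^2-) = 0.01886 × 0.2246 = 4.236 × 10^-3 mol
n(I2) = n(S2O3^2-)/2 = 2.118 × 10^-3 mol
From the 1:3 ratio, n(BrO3^-) in the aliquot = 1/3 × 2.118 × 10^-3 = 7.060 × 10^-4 mol
[BrO3^-]_dilute = 7.060 × 10^-4 / 0.01984 = 0.03558 mol/L
[BrO3^-]_original = 0.03558 × 100.0/9.892 = 0.3597 mol/L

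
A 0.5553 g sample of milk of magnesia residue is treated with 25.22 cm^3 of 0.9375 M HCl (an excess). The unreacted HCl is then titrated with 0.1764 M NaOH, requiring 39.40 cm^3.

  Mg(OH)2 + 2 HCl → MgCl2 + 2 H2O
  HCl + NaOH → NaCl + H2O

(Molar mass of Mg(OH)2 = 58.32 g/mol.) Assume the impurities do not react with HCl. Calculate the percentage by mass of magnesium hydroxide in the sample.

87.66 %

n(HCl) added = 0.02522 × 0.9375 = 0.02364 mol
n(NaOH) used in back-titration = 0.03940 × 0.1764 = 6.950 × 10^-3 mol
n(HCl) left over = 6.950 × 10^-3 mol (1:1 ratio)
n(HCl) consumed by analyte = 0.02364 − 6.950 × 10^-3 = 0.01669 mol
From the 1:2 ratio, n(Mg(OH)2) = 1/2 × 0.01669 = 8.347 × 10^-3 mol
mass of Mg(OH)2 = 8.347 × 10^-3 × 58.32 = 0.4868 g
% Mg(OH)2 = 0.4868 / 0.5553 × 100 = 87.66 %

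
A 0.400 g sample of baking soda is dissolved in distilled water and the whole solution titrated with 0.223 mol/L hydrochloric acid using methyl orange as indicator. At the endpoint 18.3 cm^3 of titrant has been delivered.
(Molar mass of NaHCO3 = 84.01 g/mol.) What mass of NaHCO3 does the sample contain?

0.343 g

NaHCO3 + HCl → NaCl + H2O + CO2
n(HCl) = 0.0183 L × 0.223 mol/L = 4.08 × 10^-3 mol
n(NaHCO3) = 4.08 × 10^-3 mol (1:1 ratio)
mass of NaHCO3 = 4.08 × 10^-3 × 84.01 g/mol = 0.343 g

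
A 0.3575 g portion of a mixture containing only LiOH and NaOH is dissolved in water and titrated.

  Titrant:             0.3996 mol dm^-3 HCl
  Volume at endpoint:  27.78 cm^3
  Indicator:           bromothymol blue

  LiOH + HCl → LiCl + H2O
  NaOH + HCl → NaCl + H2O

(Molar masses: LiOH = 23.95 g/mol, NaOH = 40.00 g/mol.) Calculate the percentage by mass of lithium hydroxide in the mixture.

36.12 %

n(HCl) = 0.02778 × 0.3996 = 0.01110 mol
Let x = n(LiOH), y = n(NaOH).
Titrant: 1x + 1y = 0.01110;  mass: 23.95x + 40.00y = 0.3575
Solving, x = 5.392 × 10^-3 mol, y = 5.709 × 10^-3 mol
mass of LiOH = 5.392 × 10^-3 × 23.95 = 0.1291 g
% LiOH = 0.1291 / 0.3575 × 100 = 36.12 %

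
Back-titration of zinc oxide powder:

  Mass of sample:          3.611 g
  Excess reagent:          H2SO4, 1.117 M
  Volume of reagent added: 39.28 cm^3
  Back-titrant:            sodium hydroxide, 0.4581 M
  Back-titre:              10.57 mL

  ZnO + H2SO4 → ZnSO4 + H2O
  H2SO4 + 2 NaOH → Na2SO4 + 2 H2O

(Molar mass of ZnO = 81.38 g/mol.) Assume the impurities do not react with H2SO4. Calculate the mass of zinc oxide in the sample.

3.374 g

n(H2SO4) added = 0.03928 × 1.117 = 0.04388 mol
n(NaOH) used in back-titration = 0.01057 × 0.4581 = 4.842 × 10^-3 mol
From the 1:2 ratio, n(H2SO4) left over = 1/2 × 4.842 × 10^-3 = 2.421 × 10^-3 mol
n(H2SO4) consumed by analyte = 0.04388 − 2.421 × 10^-3 = 0.04145 mol
n(ZnO) = 0.04145 mol (1:1 ratio)
mass of ZnO = 0.04145 × 81.38 = 3.374 g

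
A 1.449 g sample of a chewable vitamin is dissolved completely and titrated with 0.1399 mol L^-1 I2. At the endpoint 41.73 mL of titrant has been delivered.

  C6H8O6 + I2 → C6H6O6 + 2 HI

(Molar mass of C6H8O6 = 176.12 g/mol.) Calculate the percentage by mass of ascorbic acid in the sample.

n(I2) = 0.04173 L × 0.1399 mol/L = 5.838 × 10^-3 mol
n(C6H8O6) = 5.838 × 10^-3 mol (1:1 ratio)
mass of C6H8O6 = 5.838 × 10^-3 × 176.12 g/mol = 1.028 g
% C6H8O6 = 1.028 / 1.449 × 100 = 70.96 %

70.96 %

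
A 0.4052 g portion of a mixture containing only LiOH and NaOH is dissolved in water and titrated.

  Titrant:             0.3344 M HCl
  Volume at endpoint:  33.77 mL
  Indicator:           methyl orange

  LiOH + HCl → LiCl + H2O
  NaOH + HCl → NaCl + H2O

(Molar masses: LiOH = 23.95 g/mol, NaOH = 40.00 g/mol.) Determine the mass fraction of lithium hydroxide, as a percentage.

17.13 %

n(HCl) = 0.03377 × 0.3344 = 0.01129 mol
Let x = n(LiOH), y = n(NaOH).
Titrant: 1x + 1y = 0.01129;  mass: 23.95x + 40.00y = 0.4052
Solving, x = 2.898 × 10^-3 mol, y = 8.395 × 10^-3 mol
mass of LiOH = 2.898 × 10^-3 × 23.95 = 0.06940 g
% LiOH = 0.06940 / 0.4052 × 100 = 17.13 %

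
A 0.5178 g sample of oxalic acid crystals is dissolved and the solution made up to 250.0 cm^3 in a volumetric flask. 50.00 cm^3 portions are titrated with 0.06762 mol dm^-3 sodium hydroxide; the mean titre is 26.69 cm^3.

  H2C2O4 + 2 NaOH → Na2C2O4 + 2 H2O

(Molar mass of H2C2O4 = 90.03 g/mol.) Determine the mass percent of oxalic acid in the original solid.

78.45 %

n(NaOH) per titration = 0.02669 × 0.06762 = 1.805 × 10^-3 mol
From the 1:2 ratio, n(H2C2O4) in each aliquot = 1/2 × 1.805 × 10^-3 = 9.024 × 10^-4 mol
n(H2C2O4) in the whole flask = 9.024 × 10^-4 × 250.0/50.00 = 4.512 × 10^-3 mol
mass of H2C2O4 = 4.512 × 10^-3 × 90.03 = 0.4062 g
% H2C2O4 = 0.4062 / 0.5178 × 100 = 78.45 %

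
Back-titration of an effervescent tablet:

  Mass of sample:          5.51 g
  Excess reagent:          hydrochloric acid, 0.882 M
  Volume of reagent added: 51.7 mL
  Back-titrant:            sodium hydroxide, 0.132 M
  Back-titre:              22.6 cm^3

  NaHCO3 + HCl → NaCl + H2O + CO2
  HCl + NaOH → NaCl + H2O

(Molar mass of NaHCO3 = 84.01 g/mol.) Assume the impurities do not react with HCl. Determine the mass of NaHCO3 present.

n(HCl) added = 0.0517 × 0.882 = 0.0456 mol
n(NaOH) used in back-titration = 0.0226 × 0.132 = 2.98 × 10^-3 mol
n(HCl) left over = 2.98 × 10^-3 mol (1:1 ratio)
n(HCl) consumed by analyte = 0.0456 − 2.98 × 10^-3 = 0.0426 mol
n(NaHCO3) = 0.0426 mol (1:1 ratio)
mass of NaHCO3 = 0.0426 × 84.01 = 3.58 g

3.58 g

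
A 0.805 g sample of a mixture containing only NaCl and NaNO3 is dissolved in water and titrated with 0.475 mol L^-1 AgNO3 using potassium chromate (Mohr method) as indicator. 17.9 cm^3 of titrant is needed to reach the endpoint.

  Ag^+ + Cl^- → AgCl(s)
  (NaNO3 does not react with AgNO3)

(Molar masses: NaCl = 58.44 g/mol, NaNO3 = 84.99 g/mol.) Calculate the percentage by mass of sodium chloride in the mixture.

61.7 %

n(AgNO3) = 0.0179 × 0.475 = 8.50 × 10^-3 mol
Let x = n(NaCl), y = n(NaNO3).
Titrant: 1x = 8.50 × 10^-3;  mass: 58.44x + 84.99y = 0.805
Solving, x = 8.50 × 10^-3 mol, y = 3.63 × 10^-3 mol
mass of NaCl = 8.50 × 10^-3 × 58.44 = 0.497 g
% NaCl = 0.497 / 0.805 × 100 = 61.7 %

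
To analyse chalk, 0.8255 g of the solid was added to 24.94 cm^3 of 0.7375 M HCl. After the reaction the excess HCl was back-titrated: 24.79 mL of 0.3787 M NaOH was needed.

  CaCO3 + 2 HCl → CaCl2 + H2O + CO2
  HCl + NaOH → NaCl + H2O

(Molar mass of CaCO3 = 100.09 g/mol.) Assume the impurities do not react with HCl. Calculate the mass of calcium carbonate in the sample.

n(HCl) added = 0.02494 × 0.7375 = 0.01839 mol
n(NaOH) used in back-titration = 0.02479 × 0.3787 = 9.388 × 10^-3 mol
n(HCl) left over = 9.388 × 10^-3 mol (1:1 ratio)
n(HCl) consumed by analyte = 0.01839 − 9.388 × 10^-3 = 9.005 × 10^-3 mol
From the 1:2 ratio, n(CaCO3) = 1/2 × 9.005 × 10^-3 = 4.503 × 10^-3 mol
mass of CaCO3 = 4.503 × 10^-3 × 100.09 = 0.4507 g

0.4507 g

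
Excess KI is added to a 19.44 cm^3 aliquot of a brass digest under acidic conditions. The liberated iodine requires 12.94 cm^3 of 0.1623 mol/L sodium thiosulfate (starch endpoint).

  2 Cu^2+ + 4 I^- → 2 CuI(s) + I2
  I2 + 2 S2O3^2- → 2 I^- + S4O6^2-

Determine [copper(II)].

n(S2O3^2-) = 0.01294 × 0.1623 = 2.100 × 10^-3 mol
n(I2) = n(S2O3^2-)/2 = 1.050 × 10^-3 mol
From the 2:1 ratio, n(Cu2+) in the aliquot = 2/1 × 1.050 × 10^-3 = 2.100 × 10^-3 mol
[Cu2+] = 2.100 × 10^-3 / 0.01944 = 0.1080 mol/L

0.1080 mol/L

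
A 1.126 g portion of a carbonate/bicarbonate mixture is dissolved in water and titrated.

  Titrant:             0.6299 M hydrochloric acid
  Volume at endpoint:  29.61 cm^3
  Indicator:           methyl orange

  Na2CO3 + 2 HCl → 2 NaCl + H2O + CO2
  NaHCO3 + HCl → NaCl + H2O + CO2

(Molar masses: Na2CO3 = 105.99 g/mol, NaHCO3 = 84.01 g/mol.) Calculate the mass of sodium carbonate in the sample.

n(HCl) = 0.02961 × 0.6299 = 0.01865 mol
Let x = n(Na2CO3), y = n(NaHCO3).
Titrant: 2x + 1y = 0.01865;  mass: 105.99x + 84.01y = 1.126
Solving, x = 7.108 × 10^-3 mol, y = 4.436 × 10^-3 mol
mass of Na2CO3 = 7.108 × 10^-3 × 105.99 = 0.7534 g

0.7534 g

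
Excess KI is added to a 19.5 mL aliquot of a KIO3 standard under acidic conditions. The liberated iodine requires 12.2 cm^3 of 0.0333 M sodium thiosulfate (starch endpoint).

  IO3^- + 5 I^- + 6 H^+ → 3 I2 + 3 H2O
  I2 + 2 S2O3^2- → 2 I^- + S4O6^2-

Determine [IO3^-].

0.00347 M

n(S2O3^2-) = 0.0122 × 0.0333 = 4.06 × 10^-4 mol
n(I2) = n(S2O3^2-)/2 = 2.03 × 10^-4 mol
From the 1:3 ratio, n(IO3^-) in the aliquot = 1/3 × 2.03 × 10^-4 = 6.77 × 10^-5 mol
[IO3^-] = 6.77 × 10^-5 / 0.0195 = 0.00347 mol/L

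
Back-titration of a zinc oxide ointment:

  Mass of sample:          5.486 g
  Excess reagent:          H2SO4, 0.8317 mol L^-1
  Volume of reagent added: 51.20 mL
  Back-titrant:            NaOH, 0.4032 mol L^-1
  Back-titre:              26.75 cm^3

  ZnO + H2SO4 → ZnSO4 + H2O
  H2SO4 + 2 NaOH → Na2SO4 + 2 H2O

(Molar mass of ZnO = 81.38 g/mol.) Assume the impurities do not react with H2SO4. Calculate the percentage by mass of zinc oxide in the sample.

55.17 %

n(H2SO4) added = 0.05120 × 0.8317 = 0.04258 mol
n(NaOH) used in back-titration = 0.02675 × 0.4032 = 0.01079 mol
From the 1:2 ratio, n(H2SO4) left over = 1/2 × 0.01079 = 5.393 × 10^-3 mol
n(H2SO4) consumed by analyte = 0.04258 − 5.393 × 10^-3 = 0.03719 mol
n(ZnO) = 0.03719 mol (1:1 ratio)
mass of ZnO = 0.03719 × 81.38 = 3.027 g
% ZnO = 3.027 / 5.486 × 100 = 55.17 %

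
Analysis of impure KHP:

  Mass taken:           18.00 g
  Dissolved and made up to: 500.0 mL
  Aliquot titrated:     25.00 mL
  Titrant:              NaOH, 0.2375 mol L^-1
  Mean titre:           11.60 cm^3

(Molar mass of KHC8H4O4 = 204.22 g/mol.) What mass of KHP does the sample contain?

11.25 g

KHC8H4O4 + NaOH → KNaC8H4O4 + H2O
n(NaOH) per titration = 0.01160 × 0.2375 = 2.755 × 10^-3 mol
n(KHC8H4O4) in each aliquot = 2.755 × 10^-3 mol (1:1 ratio)
n(KHC8H4O4) in the whole flask = 2.755 × 10^-3 × 500.0/25.00 = 0.05510 mol
mass of KHC8H4O4 = 0.05510 × 204.22 = 11.25 g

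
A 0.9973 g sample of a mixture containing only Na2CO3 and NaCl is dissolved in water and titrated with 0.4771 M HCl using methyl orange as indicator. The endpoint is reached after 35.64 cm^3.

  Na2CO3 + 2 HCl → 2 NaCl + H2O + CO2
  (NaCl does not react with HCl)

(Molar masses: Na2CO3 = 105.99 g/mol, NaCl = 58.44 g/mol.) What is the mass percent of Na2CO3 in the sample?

90.36 %

n(HCl) = 0.03564 × 0.4771 = 0.01700 mol
Let x = n(Na2CO3), y = n(NaCl).
Titrant: 2x = 0.01700;  mass: 105.99x + 58.44y = 0.9973
Solving, x = 8.502 × 10^-3 mol, y = 1.646 × 10^-3 mol
mass of Na2CO3 = 8.502 × 10^-3 × 105.99 = 0.9011 g
% Na2CO3 = 0.9011 / 0.9973 × 100 = 90.36 %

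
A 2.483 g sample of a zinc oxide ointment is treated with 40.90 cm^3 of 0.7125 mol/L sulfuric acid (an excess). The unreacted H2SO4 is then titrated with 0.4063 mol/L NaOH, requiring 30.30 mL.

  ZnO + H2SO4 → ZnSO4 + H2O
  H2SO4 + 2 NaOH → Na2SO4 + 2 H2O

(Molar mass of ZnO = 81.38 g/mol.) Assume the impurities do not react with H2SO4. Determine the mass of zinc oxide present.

1.871 g

n(H2SO4) added = 0.04090 × 0.7125 = 0.02914 mol
n(NaOH) used in back-titration = 0.03030 × 0.4063 = 0.01231 mol
From the 1:2 ratio, n(H2SO4) left over = 1/2 × 0.01231 = 6.155 × 10^-3 mol
n(H2SO4) consumed by analyte = 0.02914 − 6.155 × 10^-3 = 0.02299 mol
n(ZnO) = 0.02299 mol (1:1 ratio)
mass of ZnO = 0.02299 × 81.38 = 1.871 g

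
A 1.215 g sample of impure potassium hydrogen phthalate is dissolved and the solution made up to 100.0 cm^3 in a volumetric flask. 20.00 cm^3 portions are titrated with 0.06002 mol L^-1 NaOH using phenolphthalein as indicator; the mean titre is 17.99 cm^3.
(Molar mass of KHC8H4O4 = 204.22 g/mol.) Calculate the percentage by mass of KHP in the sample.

KHC8H4O4 + NaOH → KNaC8H4O4 + H2O
n(NaOH) per titration = 0.01799 × 0.06002 = 1.080 × 10^-3 mol
n(KHC8H4O4) in each aliquot = 1.080 × 10^-3 mol (1:1 ratio)
n(KHC8H4O4) in the whole flask = 1.080 × 10^-3 × 100.0/20.00 = 5.399 × 10^-3 mol
mass of KHC8H4O4 = 5.399 × 10^-3 × 204.22 = 1.103 g
% KHC8H4O4 = 1.103 / 1.215 × 100 = 90.74 %

90.74 %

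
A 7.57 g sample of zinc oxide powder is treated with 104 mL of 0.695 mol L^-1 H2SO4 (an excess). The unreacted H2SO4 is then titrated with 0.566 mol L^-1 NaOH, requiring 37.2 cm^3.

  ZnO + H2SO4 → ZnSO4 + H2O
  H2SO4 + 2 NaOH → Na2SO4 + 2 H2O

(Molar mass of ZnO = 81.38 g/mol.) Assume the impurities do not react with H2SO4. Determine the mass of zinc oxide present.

n(H2SO4) added = 0.104 × 0.695 = 0.0723 mol
n(NaOH) used in back-titration = 0.0372 × 0.566 = 0.0211 mol
From the 1:2 ratio, n(H2SO4) left over = 1/2 × 0.0211 = 0.0105 mol
n(H2SO4) consumed by analyte = 0.0723 − 0.0105 = 0.0618 mol
n(ZnO) = 0.0618 mol (1:1 ratio)
mass of ZnO = 0.0618 × 81.38 = 5.03 g

5.03 g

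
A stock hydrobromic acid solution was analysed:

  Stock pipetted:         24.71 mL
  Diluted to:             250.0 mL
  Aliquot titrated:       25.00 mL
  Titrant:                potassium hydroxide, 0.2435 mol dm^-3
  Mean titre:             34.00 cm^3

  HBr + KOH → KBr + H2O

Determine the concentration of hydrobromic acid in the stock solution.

3.350 mol/L

n(KOH) = 0.03400 × 0.2435 = 8.279 × 10^-3 mol
n(HBr) in the aliquot = 8.279 × 10^-3 mol (1:1 ratio)
[HBr]_dilute = 8.279 × 10^-3 / 0.02500 = 0.3312 mol/L
Dilution factor = 250.0 / 24.71 = 10.12
[HBr]_stock = 0.3312 × 10.12 = 3.350 mol/L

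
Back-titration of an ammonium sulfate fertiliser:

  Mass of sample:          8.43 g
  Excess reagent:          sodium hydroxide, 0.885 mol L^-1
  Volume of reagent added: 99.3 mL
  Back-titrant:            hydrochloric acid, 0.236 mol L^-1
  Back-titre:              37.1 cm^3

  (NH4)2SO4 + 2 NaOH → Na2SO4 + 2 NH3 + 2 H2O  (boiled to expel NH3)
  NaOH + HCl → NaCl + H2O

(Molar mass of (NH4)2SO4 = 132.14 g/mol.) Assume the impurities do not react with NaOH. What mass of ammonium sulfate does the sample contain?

5.23 g

n(NaOH) added = 0.0993 × 0.885 = 0.0879 mol
n(HCl) used in back-titration = 0.0371 × 0.236 = 8.76 × 10^-3 mol
n(NaOH) left over = 8.76 × 10^-3 mol (1:1 ratio)
n(NaOH) consumed by analyte = 0.0879 − 8.76 × 10^-3 = 0.0791 mol
From the 1:2 ratio, n((NH4)2SO4) = 1/2 × 0.0791 = 0.0396 mol
mass of (NH4)2SO4 = 0.0396 × 132.14 = 5.23 g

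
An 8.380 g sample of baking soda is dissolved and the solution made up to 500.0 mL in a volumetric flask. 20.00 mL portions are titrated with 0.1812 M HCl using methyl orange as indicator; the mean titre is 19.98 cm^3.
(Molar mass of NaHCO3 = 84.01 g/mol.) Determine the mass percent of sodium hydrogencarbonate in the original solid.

90.74 %

NaHCO3 + HCl → NaCl + H2O + CO2
n(HCl) per titration = 0.01998 × 0.1812 = 3.620 × 10^-3 mol
n(NaHCO3) in each aliquot = 3.620 × 10^-3 mol (1:1 ratio)
n(NaHCO3) in the whole flask = 3.620 × 10^-3 × 500.0/20.00 = 0.09051 mol
mass of NaHCO3 = 0.09051 × 84.01 = 7.604 g
% NaHCO3 = 7.604 / 8.380 × 100 = 90.74 %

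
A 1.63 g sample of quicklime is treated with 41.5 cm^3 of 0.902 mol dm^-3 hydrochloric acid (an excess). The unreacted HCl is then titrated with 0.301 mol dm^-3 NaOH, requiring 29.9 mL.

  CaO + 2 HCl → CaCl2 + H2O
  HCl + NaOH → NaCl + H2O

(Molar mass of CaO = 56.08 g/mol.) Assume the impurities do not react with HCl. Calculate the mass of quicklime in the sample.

0.797 g

n(HCl) added = 0.0415 × 0.902 = 0.0374 mol
n(NaOH) used in back-titration = 0.0299 × 0.301 = 9.00 × 10^-3 mol
n(HCl) left over = 9.00 × 10^-3 mol (1:1 ratio)
n(HCl) consumed by analyte = 0.0374 − 9.00 × 10^-3 = 0.0284 mol
From the 1:2 ratio, n(CaO) = 1/2 × 0.0284 = 0.0142 mol
mass of CaO = 0.0142 × 56.08 = 0.797 g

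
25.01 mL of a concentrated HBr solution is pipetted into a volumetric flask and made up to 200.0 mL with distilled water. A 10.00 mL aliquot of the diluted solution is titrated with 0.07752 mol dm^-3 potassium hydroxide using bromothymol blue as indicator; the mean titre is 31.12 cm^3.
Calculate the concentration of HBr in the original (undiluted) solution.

HBr + KOH → KBr + H2O
n(KOH) = 0.03112 × 0.07752 = 2.412 × 10^-3 mol
n(HBr) in the aliquot = 2.412 × 10^-3 mol (1:1 ratio)
[HBr]_dilute = 2.412 × 10^-3 / 0.01000 = 0.2412 mol/L
Dilution factor = 200.0 / 25.01 = 7.997
[HBr]_stock = 0.2412 × 7.997 = 1.929 mol/L

1.929 mol/L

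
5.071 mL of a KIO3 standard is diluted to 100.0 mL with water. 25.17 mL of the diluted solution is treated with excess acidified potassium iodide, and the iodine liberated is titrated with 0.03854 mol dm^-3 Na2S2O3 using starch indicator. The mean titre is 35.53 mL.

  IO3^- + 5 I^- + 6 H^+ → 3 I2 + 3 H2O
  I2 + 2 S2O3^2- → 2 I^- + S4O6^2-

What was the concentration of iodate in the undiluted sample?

n(S2O3^2-) = 0.03553 × 0.03854 = 1.369 × 10^-3 mol
n(I2) = n(S2O3^2-)/2 = 6.847 × 10^-4 mol
From the 1:3 ratio, n(IO3^-) in the aliquot = 1/3 × 6.847 × 10^-4 = 2.282 × 10^-4 mol
[IO3^-]_dilute = 2.282 × 10^-4 / 0.02517 = 0.009067 mol/L
[IO3^-]_original = 0.009067 × 100.0/5.071 = 0.1788 mol/L

0.1788 mol/L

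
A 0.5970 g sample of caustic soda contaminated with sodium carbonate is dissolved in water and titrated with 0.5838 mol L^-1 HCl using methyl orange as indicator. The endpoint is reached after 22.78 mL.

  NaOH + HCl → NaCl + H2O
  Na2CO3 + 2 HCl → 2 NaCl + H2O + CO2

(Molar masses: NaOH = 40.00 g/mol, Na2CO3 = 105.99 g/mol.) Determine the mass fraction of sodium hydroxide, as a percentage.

55.57 %

n(HCl) = 0.02278 × 0.5838 = 0.01330 mol
Let x = n(NaOH), y = n(Na2CO3).
Titrant: 1x + 2y = 0.01330;  mass: 40.00x + 105.99y = 0.5970
Solving, x = 8.294 × 10^-3 mol, y = 2.503 × 10^-3 mol
mass of NaOH = 8.294 × 10^-3 × 40.00 = 0.3318 g
% NaOH = 0.3318 / 0.5970 × 100 = 55.57 %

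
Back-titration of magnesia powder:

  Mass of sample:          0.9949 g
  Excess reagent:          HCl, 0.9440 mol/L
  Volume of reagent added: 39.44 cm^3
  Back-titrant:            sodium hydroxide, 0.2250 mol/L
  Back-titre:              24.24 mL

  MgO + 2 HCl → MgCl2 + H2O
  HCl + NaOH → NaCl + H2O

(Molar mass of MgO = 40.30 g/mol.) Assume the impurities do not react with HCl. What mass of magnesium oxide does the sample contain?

n(HCl) added = 0.03944 × 0.9440 = 0.03723 mol
n(NaOH) used in back-titration = 0.02424 × 0.2250 = 5.454 × 10^-3 mol
n(HCl) left over = 5.454 × 10^-3 mol (1:1 ratio)
n(HCl) consumed by analyte = 0.03723 − 5.454 × 10^-3 = 0.03178 mol
From the 1:2 ratio, n(MgO) = 1/2 × 0.03178 = 0.01589 mol
mass of MgO = 0.01589 × 40.30 = 0.6403 g

0.6403 g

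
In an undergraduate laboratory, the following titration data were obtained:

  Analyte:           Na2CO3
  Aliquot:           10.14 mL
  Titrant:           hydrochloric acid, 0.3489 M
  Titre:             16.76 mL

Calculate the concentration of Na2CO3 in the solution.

0.2883 M

Na2CO3 + 2 HCl → 2 NaCl + H2O + CO2
n(HCl) = 0.01676 L × 0.3489 mol/L = 5.848 × 10^-3 mol
From the 1:2 mole ratio, n(Na2CO3) = 1/2 × 5.848 × 10^-3 = 2.924 × 10^-3 mol
[Na2CO3] = 2.924 × 10^-3 mol / 0.01014 L = 0.2883 mol/L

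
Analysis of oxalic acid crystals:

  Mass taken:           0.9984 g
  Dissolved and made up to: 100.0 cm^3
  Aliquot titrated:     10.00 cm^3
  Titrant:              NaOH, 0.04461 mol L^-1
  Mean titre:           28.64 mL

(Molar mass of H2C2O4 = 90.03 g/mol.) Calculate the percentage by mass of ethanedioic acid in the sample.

57.60 %

H2C2O4 + 2 NaOH → Na2C2O4 + 2 H2O
n(NaOH) per titration = 0.02864 × 0.04461 = 1.278 × 10^-3 mol
From the 1:2 ratio, n(H2C2O4) in each aliquot = 1/2 × 1.278 × 10^-3 = 6.388 × 10^-4 mol
n(H2C2O4) in the whole flask = 6.388 × 10^-4 × 100.0/10.00 = 6.388 × 10^-3 mol
mass of H2C2O4 = 6.388 × 10^-3 × 90.03 = 0.5751 g
% H2C2O4 = 0.5751 / 0.9984 × 100 = 57.60 %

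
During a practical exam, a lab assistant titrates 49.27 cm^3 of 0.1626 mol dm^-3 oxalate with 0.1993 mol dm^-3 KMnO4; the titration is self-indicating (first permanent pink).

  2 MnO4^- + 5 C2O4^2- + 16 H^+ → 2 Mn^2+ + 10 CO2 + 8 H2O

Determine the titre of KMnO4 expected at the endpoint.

n(C2O4^2-) = 0.04927 L × 0.1626 mol/L = 8.011 × 10^-3 mol
From the 2:5 stoichiometry, n(KMnO4) = 2/5 × 8.011 × 10^-3 = 3.205 × 10^-3 mol
V(KMnO4) = 3.205 × 10^-3 mol / 0.1993 mol/L = 0.01608 L = 16.08 mL

16.08 mL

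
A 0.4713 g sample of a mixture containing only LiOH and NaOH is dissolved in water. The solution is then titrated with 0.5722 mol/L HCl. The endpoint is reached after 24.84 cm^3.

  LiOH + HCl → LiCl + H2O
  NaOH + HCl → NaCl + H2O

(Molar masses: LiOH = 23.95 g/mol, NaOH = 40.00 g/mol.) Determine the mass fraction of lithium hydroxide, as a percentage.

30.79 %

n(HCl) = 0.02484 × 0.5722 = 0.01421 mol
Let x = n(LiOH), y = n(NaOH).
Titrant: 1x + 1y = 0.01421;  mass: 23.95x + 40.00y = 0.4713
Solving, x = 6.058 × 10^-3 mol, y = 8.155 × 10^-3 mol
mass of LiOH = 6.058 × 10^-3 × 23.95 = 0.1451 g
% LiOH = 0.1451 / 0.4713 × 100 = 30.79 %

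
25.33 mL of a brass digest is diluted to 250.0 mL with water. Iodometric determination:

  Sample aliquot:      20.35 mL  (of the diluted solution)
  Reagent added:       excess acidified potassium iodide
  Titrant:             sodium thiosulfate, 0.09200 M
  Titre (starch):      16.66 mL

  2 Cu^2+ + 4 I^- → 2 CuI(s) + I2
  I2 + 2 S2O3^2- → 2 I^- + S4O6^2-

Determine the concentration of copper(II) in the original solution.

n(S2O3^2-) = 0.01666 × 0.09200 = 1.533 × 10^-3 mol
n(I2) = n(S2O3^2-)/2 = 7.664 × 10^-4 mol
From the 2:1 ratio, n(Cu2+) in the aliquot = 2/1 × 7.664 × 10^-4 = 1.533 × 10^-3 mol
[Cu2+]_dilute = 1.533 × 10^-3 / 0.02035 = 0.07532 mol/L
[Cu2+]_original = 0.07532 × 250.0/25.33 = 0.7434 mol/L

0.7434 M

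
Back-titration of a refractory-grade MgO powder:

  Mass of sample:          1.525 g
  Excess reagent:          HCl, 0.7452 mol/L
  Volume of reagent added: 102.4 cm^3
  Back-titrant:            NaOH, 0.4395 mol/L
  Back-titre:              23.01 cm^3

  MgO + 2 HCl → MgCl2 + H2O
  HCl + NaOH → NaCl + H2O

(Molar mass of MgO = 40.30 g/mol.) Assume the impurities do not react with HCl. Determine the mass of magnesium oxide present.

n(HCl) added = 0.1024 × 0.7452 = 0.07631 mol
n(NaOH) used in back-titration = 0.02301 × 0.4395 = 0.01011 mol
n(HCl) left over = 0.01011 mol (1:1 ratio)
n(HCl) consumed by analyte = 0.07631 − 0.01011 = 0.06620 mol
From the 1:2 ratio, n(MgO) = 1/2 × 0.06620 = 0.03310 mol
mass of MgO = 0.03310 × 40.30 = 1.334 g

1.334 g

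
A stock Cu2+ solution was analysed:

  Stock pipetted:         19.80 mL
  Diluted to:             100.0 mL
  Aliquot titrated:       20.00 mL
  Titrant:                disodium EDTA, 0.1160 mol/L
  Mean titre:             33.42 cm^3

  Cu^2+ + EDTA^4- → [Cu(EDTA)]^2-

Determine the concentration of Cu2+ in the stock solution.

n(EDTA) = 0.03342 × 0.1160 = 3.877 × 10^-3 mol
n(Cu2+) in the aliquot = 3.877 × 10^-3 mol (1:1 ratio)
[Cu2+]_dilute = 3.877 × 10^-3 / 0.02000 = 0.1938 mol/L
Dilution factor = 100.0 / 19.80 = 5.051
[Cu2+]_stock = 0.1938 × 5.051 = 0.9790 mol/L

0.9790 mol/L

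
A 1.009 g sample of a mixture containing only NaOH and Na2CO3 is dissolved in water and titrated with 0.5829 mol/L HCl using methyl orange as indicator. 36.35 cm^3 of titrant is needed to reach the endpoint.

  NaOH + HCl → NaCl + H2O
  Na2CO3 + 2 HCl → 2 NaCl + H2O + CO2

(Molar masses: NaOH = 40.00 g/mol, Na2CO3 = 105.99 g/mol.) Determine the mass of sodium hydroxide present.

0.3505 g

n(HCl) = 0.03635 × 0.5829 = 0.02119 mol
Let x = n(NaOH), y = n(Na2CO3).
Titrant: 1x + 2y = 0.02119;  mass: 40.00x + 105.99y = 1.009
Solving, x = 8.763 × 10^-3 mol, y = 6.213 × 10^-3 mol
mass of NaOH = 8.763 × 10^-3 × 40.00 = 0.3505 g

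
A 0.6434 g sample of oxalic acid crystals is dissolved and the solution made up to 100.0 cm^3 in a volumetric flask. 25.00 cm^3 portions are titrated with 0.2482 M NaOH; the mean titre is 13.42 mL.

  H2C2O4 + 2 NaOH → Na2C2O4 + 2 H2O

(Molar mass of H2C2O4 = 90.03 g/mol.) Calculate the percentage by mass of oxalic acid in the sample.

93.22 %

n(NaOH) per titration = 0.01342 × 0.2482 = 3.331 × 10^-3 mol
From the 1:2 ratio, n(H2C2O4) in each aliquot = 1/2 × 3.331 × 10^-3 = 1.665 × 10^-3 mol
n(H2C2O4) in the whole flask = 1.665 × 10^-3 × 100.0/25.00 = 6.662 × 10^-3 mol
mass of H2C2O4 = 6.662 × 10^-3 × 90.03 = 0.5998 g
% H2C2O4 = 0.5998 / 0.6434 × 100 = 93.22 %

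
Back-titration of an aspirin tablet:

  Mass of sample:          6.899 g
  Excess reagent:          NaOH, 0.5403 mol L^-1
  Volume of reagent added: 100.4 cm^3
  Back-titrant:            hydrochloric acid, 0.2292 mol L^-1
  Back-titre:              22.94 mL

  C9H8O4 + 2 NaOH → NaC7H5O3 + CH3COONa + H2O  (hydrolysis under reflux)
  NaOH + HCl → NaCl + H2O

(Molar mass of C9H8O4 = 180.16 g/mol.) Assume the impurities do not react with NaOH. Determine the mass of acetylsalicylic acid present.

n(NaOH) added = 0.1004 × 0.5403 = 0.05425 mol
n(HCl) used in back-titration = 0.02294 × 0.2292 = 5.258 × 10^-3 mol
n(NaOH) left over = 5.258 × 10^-3 mol (1:1 ratio)
n(NaOH) consumed by analyte = 0.05425 − 5.258 × 10^-3 = 0.04899 mol
From the 1:2 ratio, n(C9H8O4) = 1/2 × 0.04899 = 0.02449 mol
mass of C9H8O4 = 0.02449 × 180.16 = 4.413 g

4.413 g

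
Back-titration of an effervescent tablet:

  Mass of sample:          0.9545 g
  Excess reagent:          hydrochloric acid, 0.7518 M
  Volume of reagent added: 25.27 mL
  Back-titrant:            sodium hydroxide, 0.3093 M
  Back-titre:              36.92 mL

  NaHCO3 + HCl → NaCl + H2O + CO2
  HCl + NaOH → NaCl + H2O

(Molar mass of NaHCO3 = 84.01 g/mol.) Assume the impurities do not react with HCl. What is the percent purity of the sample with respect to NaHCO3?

n(HCl) added = 0.02527 × 0.7518 = 0.01900 mol
n(NaOH) used in back-titration = 0.03692 × 0.3093 = 0.01142 mol
n(HCl) left over = 0.01142 mol (1:1 ratio)
n(HCl) consumed by analyte = 0.01900 − 0.01142 = 7.579 × 10^-3 mol
n(NaHCO3) = 7.579 × 10^-3 mol (1:1 ratio)
mass of NaHCO3 = 7.579 × 10^-3 × 84.01 = 0.6367 g
% NaHCO3 = 0.6367 / 0.9545 × 100 = 66.70 %

66.70 %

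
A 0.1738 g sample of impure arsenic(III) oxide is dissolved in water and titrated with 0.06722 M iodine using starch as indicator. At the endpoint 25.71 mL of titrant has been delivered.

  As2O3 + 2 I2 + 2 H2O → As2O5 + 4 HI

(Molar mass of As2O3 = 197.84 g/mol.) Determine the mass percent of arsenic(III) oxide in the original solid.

98.36 %

n(I2) = 0.02571 L × 0.06722 mol/L = 1.728 × 10^-3 mol
From the 1:2 ratio, n(As2O3) = 1/2 × 1.728 × 10^-3 = 8.641 × 10^-4 mol
mass of As2O3 = 8.641 × 10^-4 × 197.84 g/mol = 0.1710 g
% As2O3 = 0.1710 / 0.1738 × 100 = 98.36 %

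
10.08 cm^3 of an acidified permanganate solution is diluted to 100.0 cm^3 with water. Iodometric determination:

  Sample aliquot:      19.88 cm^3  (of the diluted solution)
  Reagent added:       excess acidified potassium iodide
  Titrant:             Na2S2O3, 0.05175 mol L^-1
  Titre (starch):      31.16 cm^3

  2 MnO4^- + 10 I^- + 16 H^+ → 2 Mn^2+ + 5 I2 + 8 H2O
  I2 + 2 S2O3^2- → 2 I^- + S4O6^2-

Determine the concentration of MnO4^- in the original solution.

0.1609 mol/L

n(S2O3^2-) = 0.03116 × 0.05175 = 1.613 × 10^-3 mol
n(I2) = n(S2O3^2-)/2 = 8.063 × 10^-4 mol
From the 2:5 ratio, n(MnO4^-) in the aliquot = 2/5 × 8.063 × 10^-4 = 3.225 × 10^-4 mol
[MnO4^-]_dilute = 3.225 × 10^-4 / 0.01988 = 0.01622 mol/L
[MnO4^-]_original = 0.01622 × 100.0/10.08 = 0.1609 mol/L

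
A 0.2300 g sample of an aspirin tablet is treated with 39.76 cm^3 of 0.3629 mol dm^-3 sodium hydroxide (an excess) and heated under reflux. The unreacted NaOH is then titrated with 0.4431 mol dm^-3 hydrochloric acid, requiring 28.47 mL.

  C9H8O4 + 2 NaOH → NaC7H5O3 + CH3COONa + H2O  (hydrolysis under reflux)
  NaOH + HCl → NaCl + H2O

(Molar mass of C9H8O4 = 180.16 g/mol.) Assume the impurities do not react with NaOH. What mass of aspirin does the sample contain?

n(NaOH) added = 0.03976 × 0.3629 = 0.01443 mol
n(HCl) used in back-titration = 0.02847 × 0.4431 = 0.01262 mol
n(NaOH) left over = 0.01262 mol (1:1 ratio)
n(NaOH) consumed by analyte = 0.01443 − 0.01262 = 1.814 × 10^-3 mol
From the 1:2 ratio, n(C9H8O4) = 1/2 × 1.814 × 10^-3 = 9.069 × 10^-4 mol
mass of C9H8O4 = 9.069 × 10^-4 × 180.16 = 0.1634 g

0.1634 g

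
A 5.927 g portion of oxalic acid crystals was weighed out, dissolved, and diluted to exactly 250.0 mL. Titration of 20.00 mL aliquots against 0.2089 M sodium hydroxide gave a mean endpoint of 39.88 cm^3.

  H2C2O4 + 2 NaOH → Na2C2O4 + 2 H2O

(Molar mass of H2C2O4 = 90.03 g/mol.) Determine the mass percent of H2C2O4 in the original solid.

79.09 %

n(NaOH) per titration = 0.03988 × 0.2089 = 8.331 × 10^-3 mol
From the 1:2 ratio, n(H2C2O4) in each aliquot = 1/2 × 8.331 × 10^-3 = 4.165 × 10^-3 mol
n(H2C2O4) in the whole flask = 4.165 × 10^-3 × 250.0/20.00 = 0.05207 mol
mass of H2C2O4 = 0.05207 × 90.03 = 4.688 g
% H2C2O4 = 4.688 / 5.927 × 100 = 79.09 %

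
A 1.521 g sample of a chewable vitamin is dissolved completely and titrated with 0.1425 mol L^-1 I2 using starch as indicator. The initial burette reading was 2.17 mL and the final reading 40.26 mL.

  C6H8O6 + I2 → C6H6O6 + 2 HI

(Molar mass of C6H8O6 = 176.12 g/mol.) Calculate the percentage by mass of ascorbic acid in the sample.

n(I2) = 0.03809 L × 0.1425 mol/L = 5.428 × 10^-3 mol
n(C6H8O6) = 5.428 × 10^-3 mol (1:1 ratio)
mass of C6H8O6 = 5.428 × 10^-3 × 176.12 g/mol = 0.9559 g
% C6H8O6 = 0.9559 / 1.521 × 100 = 62.85 %

62.85 %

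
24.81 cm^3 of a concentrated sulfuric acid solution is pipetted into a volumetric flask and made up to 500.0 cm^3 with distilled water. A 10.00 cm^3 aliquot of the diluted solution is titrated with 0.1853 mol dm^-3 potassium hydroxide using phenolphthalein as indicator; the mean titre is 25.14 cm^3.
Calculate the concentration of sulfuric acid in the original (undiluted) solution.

H2SO4 + 2 KOH → K2SO4 + 2 H2O
n(KOH) = 0.02514 × 0.1853 = 4.658 × 10^-3 mol
From the 1:2 ratio, n(H2SO4) in the aliquot = 1/2 × 4.658 × 10^-3 = 2.329 × 10^-3 mol
[H2SO4]_dilute = 2.329 × 10^-3 / 0.01000 = 0.2329 mol/L
Dilution factor = 500.0 / 24.81 = 20.15
[H2SO4]_stock = 0.2329 × 20.15 = 4.694 mol/L

4.694 mol/L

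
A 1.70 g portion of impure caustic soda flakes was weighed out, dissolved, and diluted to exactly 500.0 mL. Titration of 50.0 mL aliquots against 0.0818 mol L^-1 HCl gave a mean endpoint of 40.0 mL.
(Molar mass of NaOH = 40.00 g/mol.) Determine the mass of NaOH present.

1.31 g

NaOH + HCl → NaCl + H2O
n(HCl) per titration = 0.0400 × 0.0818 = 3.27 × 10^-3 mol
n(NaOH) in each aliquot = 3.27 × 10^-3 mol (1:1 ratio)
n(NaOH) in the whole flask = 3.27 × 10^-3 × 500.0/50.0 = 0.0327 mol
mass of NaOH = 0.0327 × 40.00 = 1.31 g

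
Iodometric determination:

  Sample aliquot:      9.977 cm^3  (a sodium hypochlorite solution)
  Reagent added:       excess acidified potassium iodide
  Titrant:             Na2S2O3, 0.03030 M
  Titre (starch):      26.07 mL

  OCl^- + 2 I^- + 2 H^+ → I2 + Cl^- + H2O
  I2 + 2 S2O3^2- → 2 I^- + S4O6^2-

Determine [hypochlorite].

n(S2O3^2-) = 0.02607 × 0.03030 = 7.899 × 10^-4 mol
n(I2) = n(S2O3^2-)/2 = 3.950 × 10^-4 mol
n(OCl^-) in the aliquot = 3.950 × 10^-4 mol (1:1 ratio)
[OCl^-] = 3.950 × 10^-4 / 0.009977 = 0.03959 mol/L

0.03959 M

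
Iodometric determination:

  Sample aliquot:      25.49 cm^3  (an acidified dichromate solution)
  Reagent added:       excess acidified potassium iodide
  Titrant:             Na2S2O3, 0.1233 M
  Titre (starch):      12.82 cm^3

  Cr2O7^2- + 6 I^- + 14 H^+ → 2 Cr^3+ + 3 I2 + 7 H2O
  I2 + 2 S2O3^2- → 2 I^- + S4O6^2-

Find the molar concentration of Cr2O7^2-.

n(S2O3^2-) = 0.01282 × 0.1233 = 1.581 × 10^-3 mol
n(I2) = n(S2O3^2-)/2 = 7.904 × 10^-4 mol
From the 1:3 ratio, n(Cr2O7^2-) in the aliquot = 1/3 × 7.904 × 10^-4 = 2.635 × 10^-4 mol
[Cr2O7^2-] = 2.635 × 10^-4 / 0.02549 = 0.01034 mol/L

0.01034 M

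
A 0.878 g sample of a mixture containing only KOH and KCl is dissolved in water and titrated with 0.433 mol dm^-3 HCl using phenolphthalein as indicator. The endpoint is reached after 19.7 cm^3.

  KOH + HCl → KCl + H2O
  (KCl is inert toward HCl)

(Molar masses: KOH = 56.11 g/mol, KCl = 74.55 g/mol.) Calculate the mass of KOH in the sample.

0.479 g

n(HCl) = 0.0197 × 0.433 = 8.53 × 10^-3 mol
Let x = n(KOH), y = n(KCl).
Titrant: 1x = 8.53 × 10^-3;  mass: 56.11x + 74.55y = 0.878
Solving, x = 8.53 × 10^-3 mol, y = 5.36 × 10^-3 mol
mass of KOH = 8.53 × 10^-3 × 56.11 = 0.479 g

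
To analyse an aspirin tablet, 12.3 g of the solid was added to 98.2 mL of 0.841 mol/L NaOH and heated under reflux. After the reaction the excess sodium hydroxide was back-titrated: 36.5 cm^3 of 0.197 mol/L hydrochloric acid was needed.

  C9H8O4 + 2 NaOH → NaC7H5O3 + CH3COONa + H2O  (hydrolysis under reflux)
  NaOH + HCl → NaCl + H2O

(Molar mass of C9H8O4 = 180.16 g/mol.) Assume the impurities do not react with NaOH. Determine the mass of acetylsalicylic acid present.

6.79 g

n(NaOH) added = 0.0982 × 0.841 = 0.0826 mol
n(HCl) used in back-titration = 0.0365 × 0.197 = 7.19 × 10^-3 mol
n(NaOH) left over = 7.19 × 10^-3 mol (1:1 ratio)
n(NaOH) consumed by analyte = 0.0826 − 7.19 × 10^-3 = 0.0754 mol
From the 1:2 ratio, n(C9H8O4) = 1/2 × 0.0754 = 0.0377 mol
mass of C9H8O4 = 0.0377 × 180.16 = 6.79 g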